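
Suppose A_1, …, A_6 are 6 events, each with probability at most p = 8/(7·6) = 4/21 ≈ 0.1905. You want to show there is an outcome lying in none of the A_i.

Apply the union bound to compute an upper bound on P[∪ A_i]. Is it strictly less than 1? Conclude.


Union bound: P[∪_{i=1}^{6} A_i] ≤ Σ_i P[A_i] ≤ 6·p = 6·(4/21) = 8/7.
Numerically: 8/7 ≈ 1.1429.
Is 8/7 < 1? NO.
Since the bound 8/7 is ≥ 1, the union bound is uninformative here; it does NOT by itself certify existence.

6·p = 8/7 ≈ 1.1429; existence NOT certified by the union bound.


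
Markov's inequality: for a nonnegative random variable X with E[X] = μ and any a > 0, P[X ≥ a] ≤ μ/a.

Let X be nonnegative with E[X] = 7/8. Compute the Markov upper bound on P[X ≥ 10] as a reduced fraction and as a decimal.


μ = E[X] = 7/8, a = 10.
Markov: P[X ≥ 10] ≤ μ/a = (7/8)/10 = 7/80.
Numerically: ≈ 0.087500.
(Since a = 10 > μ = 0.875000, the bound 7/80 is < 1 and informative.)

P[X ≥ 10] ≤ 7/80 ≈ 0.087500.


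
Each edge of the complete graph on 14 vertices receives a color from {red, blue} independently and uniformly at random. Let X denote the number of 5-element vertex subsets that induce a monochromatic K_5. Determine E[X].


Let X = Σ_S X_S over the C(14, 5) = 2002 subsets S of size 5, where X_S = 1 if the K_5 on S is monochromatic.
For a fixed S, the K_5 on S has C(5, 2) = 10 edges. P[all 10 edges red] = (1/2)^10, and likewise for blue, so P[monochromatic] = 2·(1/2)^10 = 2^{1 − 10} = 1/512.
Summing: E[X] = C(14, 5) · 2^{1 − 10} = 2002 · 1/512 = 1001/256.
Numerically: E[X] ≈ 3.910.

E[X] = C(14,5)·2^(1−C(5,2)) = 1001/256 ≈ 3.910.


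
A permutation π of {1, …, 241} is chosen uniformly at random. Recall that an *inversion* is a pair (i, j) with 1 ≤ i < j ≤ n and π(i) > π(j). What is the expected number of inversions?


Write X = Σ X_I over the C(241, 2) = 28920 pairs i < j, with X_I the indicator of one inversion.
There are 28920 indicators.
For each fixed pair i < j, the values π(i) and π(j) are two distinct elements of {1, …, 241} in uniformly random order; by symmetry P[π(i) > π(j)] = 1/2.
By linearity: E[X] = 28920 · (1/2) = C(241, 2) · (1/2) = 28920/2 = 14460 ≈ 14460.0000.

E[X] = 14460 = 14460.0000.


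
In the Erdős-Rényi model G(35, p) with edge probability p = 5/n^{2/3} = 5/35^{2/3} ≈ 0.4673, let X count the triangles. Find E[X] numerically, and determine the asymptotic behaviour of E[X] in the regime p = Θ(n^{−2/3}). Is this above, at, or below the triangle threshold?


Number of potential triangles: C(35, 3) = 6545.
Each occurs with probability p³ ≈ (0.4673)³ ≈ 1.0204082e-01.
By linearity: E[X] = C(35, 3)·p³ ≈ 6545 · 1.0204082e-01 ≈ 667.85714.
Since α = 2/3 < 1, p = c/n^{2/3} ≫ 1/n is above the triangle threshold p ~ 1/n. Asymptotically E[X] ~ (c³/6)·n^{3(1−α)} = (5³/6)·n^{1} → ∞; triangles are abundant w.h.p.

E[X] ≈ 667.85714; in regime p = Θ(1/n^{2/3}) E[X] diverges (above the triangle threshold p ~ 1/n).


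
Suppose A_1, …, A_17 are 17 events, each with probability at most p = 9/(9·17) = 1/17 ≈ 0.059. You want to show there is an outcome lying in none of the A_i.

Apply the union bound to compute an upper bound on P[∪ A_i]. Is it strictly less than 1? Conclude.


Union bound: P[∪_{i=1}^{17} A_i] ≤ Σ_i P[A_i] ≤ 17·p = 17·(1/17) = 1.
Numerically: 1 ≈ 1.000.
Is 1 < 1? NO.
Since the bound 1 is ≥ 1, the union bound is uninformative here; it does NOT by itself certify existence.

17·p = 1 ≈ 1.000; existence NOT certified by the union bound.


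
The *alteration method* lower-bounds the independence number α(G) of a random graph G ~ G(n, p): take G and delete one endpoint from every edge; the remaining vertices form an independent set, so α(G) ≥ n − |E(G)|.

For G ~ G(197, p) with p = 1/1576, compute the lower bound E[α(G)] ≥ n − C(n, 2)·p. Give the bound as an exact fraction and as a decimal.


E[|E(G)|] = C(197, 2)·p = 19306 · (1/1576) = 49/4.
E[α(G)] ≥ n − E[|E(G)|] = 197 − 49/4 = 739/4.
Numerically: ≈ 184.750.
(This is only a lower bound; the true E[α(G)] may be larger.)

E[α(G)] ≥ 739/4 ≈ 184.750.


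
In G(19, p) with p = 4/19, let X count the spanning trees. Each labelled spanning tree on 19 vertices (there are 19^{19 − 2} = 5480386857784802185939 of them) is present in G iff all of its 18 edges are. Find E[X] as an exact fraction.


K_19 has 19^{19 − 2} = 5480386857784802185939 labelled spanning trees.
For each such spanning tree H, let X_H = 1 if all 18 edges of H are present in G. Then P[X_H = 1] = p^{18} = (4/19)^{18} = 68719476736/104127350297911241532841.
By linearity: E[X] = Σ_H E[X_H] = 5480386857784802185939 · p^{18} = 5480386857784802185939 · 68719476736/104127350297911241532841 = 68719476736/19.
Numerically: E[X] ≈ 3.617e+09.

E[X] = 5480386857784802185939 · (4/19)^{18} = 68719476736/19 ≈ 3.617e+09.


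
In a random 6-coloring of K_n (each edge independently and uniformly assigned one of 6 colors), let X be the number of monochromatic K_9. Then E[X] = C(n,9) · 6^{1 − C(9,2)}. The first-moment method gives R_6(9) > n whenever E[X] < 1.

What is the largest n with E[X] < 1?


We need C(n, 9) · 6^{1 − 36} < 1, i.e. C(n, 9) < 6^{36 − 1} = 1719070799748422591028658176.
Check values of n near the boundary:
  n = 4404: C(4404, 9) = 1703375445537161676647015880; 1703375445537161676647015880 < 1719070799748422591028658176? YES
  n = 4405: C(4405, 9) = 1706862792900636302463627150; 1706862792900636302463627150 < 1719070799748422591028658176? YES
  n = 4406: C(4406, 9) = 1710356485221788389505285700; 1710356485221788389505285700 < 1719070799748422591028658176? YES
  n = 4407: C(4407, 9) = 1713856532599459170657070050; 1713856532599459170657070050 < 1719070799748422591028658176? YES
  n = 4408: C(4408, 9) = 1717362945146264156457459600; 1717362945146264156457459600 < 1719070799748422591028658176? YES
  n = 4409: C(4409, 9) = 1720875732988608787686577131; 1720875732988608787686577131 < 1719070799748422591028658176? NO
The largest n with C(n, 9) < 1719070799748422591028658176 is n = 4408 (where E[X] = 35778394690547169926197075/35813974994758803979763712 ≈ 0.99901). Hence R_6(9) > 4408, i.e. R_6(9) ≥ 4409.

Largest n = 4408; hence R_6(9) > 4408.


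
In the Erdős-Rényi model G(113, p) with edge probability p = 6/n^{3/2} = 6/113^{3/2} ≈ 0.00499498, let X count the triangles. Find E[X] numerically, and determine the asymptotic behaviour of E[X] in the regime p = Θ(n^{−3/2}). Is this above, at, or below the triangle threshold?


Number of potential triangles: C(113, 3) = 234136.
Each occurs with probability p³ ≈ (0.00499498)³ ≈ 1.24623733e-07.
By linearity: E[X] = C(113, 3)·p³ ≈ 234136 · 1.24623733e-07 ≈ 0.029179.
Since α = 3/2 > 1, p = c/n^{3/2} = o(1/n) is below the triangle threshold p ~ 1/n. Asymptotically E[X] ~ (c³/6)·n^{3(1−α)} = (6³/6)·n^{-1.5} → 0, so by Markov's inequality G has no triangles w.h.p.

E[X] ≈ 0.029179; in regime p = Θ(1/n^{3/2}) E[X] tends to 0 (below the triangle threshold p ~ 1/n).


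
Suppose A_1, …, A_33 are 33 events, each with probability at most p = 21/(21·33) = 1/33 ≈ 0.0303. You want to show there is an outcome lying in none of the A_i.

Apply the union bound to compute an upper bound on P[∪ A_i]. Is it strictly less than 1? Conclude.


Union bound: P[∪_{i=1}^{33} A_i] ≤ Σ_i P[A_i] ≤ 33·p = 33·(1/33) = 1.
Numerically: 1 ≈ 1.0000.
Is 1 < 1? NO.
Since the bound 1 is ≥ 1, the union bound is uninformative here; it does NOT by itself certify existence.

33·p = 1 ≈ 1.0000; existence NOT certified by the union bound.


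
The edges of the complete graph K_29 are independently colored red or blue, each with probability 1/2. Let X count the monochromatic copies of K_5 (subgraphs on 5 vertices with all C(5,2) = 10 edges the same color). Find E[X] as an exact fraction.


Let X = Σ_S X_S over the C(29, 5) = 118755 subsets S of size 5, where X_S = 1 if the K_5 on S is monochromatic.
For a fixed S, the K_5 on S has C(5, 2) = 10 edges. P[all 10 edges red] = (1/2)^10, and likewise for blue, so P[monochromatic] = 2·(1/2)^10 = 2^{1 − 10} = 1/512.
By linearity: E[X] = C(29, 5) · 2^{1 − 10} = 118755 · 1/512 = 118755/512.
Numerically: E[X] ≈ 231.94336.

E[X] = C(29,5)·2^(1−C(5,2)) = 118755/512 ≈ 231.94336.


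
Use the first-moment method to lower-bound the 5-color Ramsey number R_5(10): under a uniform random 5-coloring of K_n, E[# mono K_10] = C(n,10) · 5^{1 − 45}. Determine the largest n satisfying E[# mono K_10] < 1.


We need C(n, 10) · 5^{1 − 45} < 1, i.e. C(n, 10) < 5^{45 − 1} = 5684341886080801486968994140625.
Check values of n near the boundary:
  n = 5386: C(5386, 10) = 5613966214234562222231428510561; 5613966214234562222231428510561 < 5684341886080801486968994140625? YES
  n = 5387: C(5387, 10) = 5624406917627224603154306376491; 5624406917627224603154306376491 < 5684341886080801486968994140625? YES
  n = 5388: C(5388, 10) = 5634865093375880654852250419586; 5634865093375880654852250419586 < 5684341886080801486968994140625? YES
  n = 5389: C(5389, 10) = 5645340767466558997768874792926; 5645340767466558997768874792926 < 5684341886080801486968994140625? YES
  n = 5390: C(5390, 10) = 5655833965919099070255434039753; 5655833965919099070255434039753 < 5684341886080801486968994140625? YES
  n = 5391: C(5391, 10) = 5666344714787188828795213697883; 5666344714787188828795213697883 < 5684341886080801486968994140625? YES
  n = 5392: C(5392, 10) = 5676873040158402483252283957448; 5676873040158402483252283957448 < 5684341886080801486968994140625? YES
  n = 5393: C(5393, 10) = 5687418968154238267170642278008; 5687418968154238267170642278008 < 5684341886080801486968994140625? NO
The largest n with C(n, 10) < 5684341886080801486968994140625 is n = 5392 (where E[X] = 5676873040158402483252283957448/5684341886080801486968994140625 ≈ 0.9986861). Hence R_5(10) > 5392, i.e. R_5(10) ≥ 5393.

Largest n = 5392; hence R_5(10) > 5392.


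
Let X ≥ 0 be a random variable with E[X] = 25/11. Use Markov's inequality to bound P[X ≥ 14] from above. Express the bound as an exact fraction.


μ = E[X] = 25/11, a = 14.
Markov: P[X ≥ 14] ≤ μ/a = (25/11)/14 = 25/154.
Numerically: ≈ 0.16234.
(Since a = 14 > μ = 2.27273, the bound 25/154 is < 1 and informative.)

P[X ≥ 14] ≤ 25/154 ≈ 0.16234.


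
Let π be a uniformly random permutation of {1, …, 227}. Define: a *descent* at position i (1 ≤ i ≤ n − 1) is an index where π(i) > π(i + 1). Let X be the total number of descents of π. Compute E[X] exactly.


Write X = Σ X_I over i = 1, …, 226, with X_I the indicator of one descent.
There are 226 indicators.
For each fixed i, the pair (π(i), π(i+1)) is a uniformly random ordered pair of distinct values from {1, …, 227}; by symmetry P[π(i) > π(i+1)] = 1/2.
By linearity: E[X] = 226 · (1/2) = (227 − 1) · (1/2) = 113 ≈ 113.0000.

E[X] = 113 = 113.0000.


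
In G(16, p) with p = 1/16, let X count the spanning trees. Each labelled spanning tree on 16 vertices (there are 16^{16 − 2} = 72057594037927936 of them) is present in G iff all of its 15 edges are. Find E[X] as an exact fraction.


K_16 has 16^{16 − 2} = 72057594037927936 labelled spanning trees.
For each such spanning tree H, let X_H = 1 if all 15 edges of H are present in G. Then P[X_H = 1] = p^{15} = (1/16)^{15} = 1/1152921504606846976.
By linearity of expectation: E[X] = Σ_H E[X_H] = 72057594037927936 · p^{15} = 72057594037927936 · 1/1152921504606846976 = 1/16.
Numerically: E[X] ≈ 0.0625.

E[X] = 72057594037927936 · (1/16)^{15} = 1/16 ≈ 0.0625.


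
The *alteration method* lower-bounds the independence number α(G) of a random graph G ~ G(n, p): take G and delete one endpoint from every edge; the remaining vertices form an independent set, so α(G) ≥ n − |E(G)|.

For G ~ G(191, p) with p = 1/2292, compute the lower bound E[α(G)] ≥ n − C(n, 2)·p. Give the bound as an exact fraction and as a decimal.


E[|E(G)|] = C(191, 2)·p = 18145 · (1/2292) = 95/12.
E[α(G)] ≥ n − E[|E(G)|] = 191 − 95/12 = 2197/12.
Numerically: ≈ 183.083.
(This is only a lower bound; the true E[α(G)] may be larger.)

E[α(G)] ≥ 2197/12 ≈ 183.083.


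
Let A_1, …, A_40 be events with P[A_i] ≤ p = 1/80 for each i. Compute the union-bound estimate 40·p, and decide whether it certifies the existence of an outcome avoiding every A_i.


Union bound: P[∪_{i=1}^{40} A_i] ≤ Σ_i P[A_i] ≤ 40·p = 40·(1/80) = 1/2.
Numerically: 1/2 ≈ 0.500.
Is 1/2 < 1? YES.
Since P[∪ A_i] ≤ 1/2 < 1, the complement has P[∩ A_i^c] ≥ 1 − 1/2 = 1/2 > 0, so some outcome avoids every A_i.

40·p = 1/2 ≈ 0.500; existence CERTIFIED by the union bound.


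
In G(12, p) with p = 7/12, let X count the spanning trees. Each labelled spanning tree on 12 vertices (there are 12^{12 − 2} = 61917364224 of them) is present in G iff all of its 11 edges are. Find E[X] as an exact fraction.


K_12 has 12^{12 − 2} = 61917364224 labelled spanning trees.
For each such spanning tree H, let X_H = 1 if all 11 edges of H are present in G. Then P[X_H = 1] = p^{11} = (7/12)^{11} = 1977326743/743008370688.
By linearity: E[X] = Σ_H E[X_H] = 61917364224 · p^{11} = 61917364224 · 1977326743/743008370688 = 1977326743/12.
Numerically: E[X] ≈ 1.64777e+08.

E[X] = 61917364224 · (7/12)^{11} = 1977326743/12 ≈ 1.64777e+08.


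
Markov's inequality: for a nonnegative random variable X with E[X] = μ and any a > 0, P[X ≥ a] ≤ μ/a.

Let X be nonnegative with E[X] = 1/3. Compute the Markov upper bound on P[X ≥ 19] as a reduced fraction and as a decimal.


μ = E[X] = 1/3, a = 19.
Markov: P[X ≥ 19] ≤ μ/a = (1/3)/19 = 1/57.
Numerically: ≈ 0.017544.
(Since a = 19 > μ = 0.333333, the bound 1/57 is < 1 and informative.)

P[X ≥ 19] ≤ 1/57 ≈ 0.017544.


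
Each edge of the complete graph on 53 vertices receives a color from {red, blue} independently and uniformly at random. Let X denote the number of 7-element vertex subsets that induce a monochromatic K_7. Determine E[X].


Let X = Σ_S X_S over the C(53, 7) = 154143080 subsets S of size 7, where X_S = 1 if the K_7 on S is monochromatic.
For a fixed S, the K_7 on S has C(7, 2) = 21 edges. P[all 21 edges red] = (1/2)^21, and likewise for blue, so P[monochromatic] = 2·(1/2)^21 = 2^{1 − 21} = 1/1048576.
Summing: E[X] = C(53, 7) · 2^{1 − 21} = 154143080 · 1/1048576 = 19267885/131072.
Numerically: E[X] ≈ 147.0023.

E[X] = C(53,7)·2^(1−C(7,2)) = 19267885/131072 ≈ 147.0023.


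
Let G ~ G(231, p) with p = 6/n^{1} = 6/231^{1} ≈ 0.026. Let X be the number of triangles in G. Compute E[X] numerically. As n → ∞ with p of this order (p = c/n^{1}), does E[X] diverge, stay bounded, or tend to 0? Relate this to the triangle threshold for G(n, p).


Number of potential triangles: C(231, 3) = 2027795.
Each occurs with probability p³ ≈ (0.026)³ ≈ 1.75234e-05.
By linearity: E[X] = C(231, 3)·p³ ≈ 2027795 · 1.75234e-05 ≈ 35.534.
Here α = 1, so p = 6/n is exactly at the triangle threshold p ~ 1/n. Asymptotically E[X] → c³/6 = 6³/6 = 36 ≈ 36.000, a bounded constant. In this regime the triangle count is asymptotically Poisson(c³/6).

E[X] ≈ 35.534; in regime p = Θ(1/n^{1}) E[X] stays bounded (at the triangle threshold p ~ 1/n).


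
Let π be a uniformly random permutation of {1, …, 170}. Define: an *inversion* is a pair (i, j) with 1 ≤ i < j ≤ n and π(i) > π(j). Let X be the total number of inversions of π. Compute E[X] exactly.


Write X = Σ X_I over the C(170, 2) = 14365 pairs i < j, with X_I the indicator of one inversion.
There are 14365 indicators.
For each fixed pair i < j, the values π(i) and π(j) are two distinct elements of {1, …, 170} in uniformly random order; by symmetry P[π(i) > π(j)] = 1/2.
By linearity: E[X] = 14365 · (1/2) = C(170, 2) · (1/2) = 14365/2 = 14365/2 ≈ 7182.5000.

E[X] = 14365/2 = 7182.5000.


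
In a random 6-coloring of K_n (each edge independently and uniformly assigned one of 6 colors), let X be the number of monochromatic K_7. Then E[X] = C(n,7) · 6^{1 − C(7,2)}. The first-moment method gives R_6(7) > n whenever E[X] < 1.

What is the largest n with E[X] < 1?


We need C(n, 7) · 6^{1 − 21} < 1, i.e. C(n, 7) < 6^{21 − 1} = 3656158440062976.
Check values of n near the boundary:
  n = 566: C(566, 7) = 3557206237959440; 3557206237959440 < 3656158440062976? YES
  n = 567: C(567, 7) = 3601671315933933; 3601671315933933 < 3656158440062976? YES
  n = 568: C(568, 7) = 3646611956239704; 3646611956239704 < 3656158440062976? YES
  n = 569: C(569, 7) = 3692032389858348; 3692032389858348 < 3656158440062976? NO
  n = 570: C(570, 7) = 3737936877831720; 3737936877831720 < 3656158440062976? NO
The largest n with C(n, 7) < 3656158440062976 is n = 568 (where E[X] = 16882462760369/16926659444736 ≈ 0.9973889). Hence R_6(7) > 568, i.e. R_6(7) ≥ 569.

Largest n = 568; hence R_6(7) > 568.


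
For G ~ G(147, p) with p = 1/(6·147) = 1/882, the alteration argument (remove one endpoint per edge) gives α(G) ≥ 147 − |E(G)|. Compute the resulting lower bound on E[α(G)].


E[|E(G)|] = C(147, 2)·p = 10731 · (1/882) = 73/6.
E[α(G)] ≥ n − E[|E(G)|] = 147 − 73/6 = 809/6.
Numerically: ≈ 134.833333.
(This is only a lower bound; the true E[α(G)] may be larger.)

E[α(G)] ≥ 809/6 ≈ 134.833333.


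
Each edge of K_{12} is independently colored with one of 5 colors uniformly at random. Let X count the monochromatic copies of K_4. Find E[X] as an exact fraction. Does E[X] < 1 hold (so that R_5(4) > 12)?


E[X] = C(12, 4) · 5^{1 − 6} = 495 · 5^{−5} = 495/3125.
As a reduced fraction: E[X] = 99/625 ≈ 0.1584000.
Is E[X] < 1? YES.
Since E[X] < 1, there exists a 5-coloring of K_{12} with no monochromatic K_4; hence R_5(4) > 12.

E[X] = 99/625 ≈ 0.1584000; E[X] < 1, so R_5(4) > 12.


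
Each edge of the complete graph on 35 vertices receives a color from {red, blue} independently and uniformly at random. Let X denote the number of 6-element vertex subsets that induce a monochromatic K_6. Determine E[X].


Let X = Σ_S X_S over the C(35, 6) = 1623160 subsets S of size 6, where X_S = 1 if the K_6 on S is monochromatic.
For a fixed S, the K_6 on S has C(6, 2) = 15 edges. P[all 15 edges red] = (1/2)^15, and likewise for blue, so P[monochromatic] = 2·(1/2)^15 = 2^{1 − 15} = 1/16384.
By linearity: E[X] = C(35, 6) · 2^{1 − 15} = 1623160 · 1/16384 = 202895/2048.
Numerically: E[X] ≈ 99.070.

E[X] = C(35,6)·2^(1−C(6,2)) = 202895/2048 ≈ 99.070.


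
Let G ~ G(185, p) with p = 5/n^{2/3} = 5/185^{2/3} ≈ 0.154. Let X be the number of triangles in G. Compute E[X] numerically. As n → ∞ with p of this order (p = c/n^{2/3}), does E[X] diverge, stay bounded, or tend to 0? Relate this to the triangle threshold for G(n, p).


Number of potential triangles: C(185, 3) = 1038220.
Each occurs with probability p³ ≈ (0.154)³ ≈ 3.652301e-03.
By linearity: E[X] = C(185, 3)·p³ ≈ 1038220 · 3.652301e-03 ≈ 3791.8919.
Since α = 2/3 < 1, p = c/n^{2/3} ≫ 1/n is above the triangle threshold p ~ 1/n. Asymptotically E[X] ~ (c³/6)·n^{3(1−α)} = (5³/6)·n^{1} → ∞; triangles are abundant w.h.p.

E[X] ≈ 3791.8919; in regime p = Θ(1/n^{2/3}) E[X] diverges (above the triangle threshold p ~ 1/n).


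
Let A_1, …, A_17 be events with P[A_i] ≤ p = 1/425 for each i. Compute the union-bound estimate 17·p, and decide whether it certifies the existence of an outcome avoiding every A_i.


Union bound: P[∪_{i=1}^{17} A_i] ≤ Σ_i P[A_i] ≤ 17·p = 17·(1/425) = 1/25.
Numerically: 1/25 ≈ 0.0400.
Is 1/25 < 1? YES.
Since P[∪ A_i] ≤ 1/25 < 1, the complement has P[∩ A_i^c] ≥ 1 − 1/25 = 24/25 > 0, so some outcome avoids every A_i.

17·p = 1/25 ≈ 0.0400; existence CERTIFIED by the union bound.


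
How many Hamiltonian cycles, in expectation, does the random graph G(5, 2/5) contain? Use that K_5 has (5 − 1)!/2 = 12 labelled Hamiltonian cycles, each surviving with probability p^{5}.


K_5 has (5 − 1)!/2 = 12 labelled Hamiltonian cycles.
For each such Hamiltonian cycle H, let X_H = 1 if all 5 edges of H are present in G. Then P[X_H = 1] = p^{5} = (2/5)^{5} = 32/3125.
Summing the indicators: E[X] = Σ_H E[X_H] = 12 · p^{5} = 12 · 32/3125 = 384/3125.
Numerically: E[X] ≈ 0.1229.

E[X] = 12 · (2/5)^{5} = 384/3125 ≈ 0.1229.


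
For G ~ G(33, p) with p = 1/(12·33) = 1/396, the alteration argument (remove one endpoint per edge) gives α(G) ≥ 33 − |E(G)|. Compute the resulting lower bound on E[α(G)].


E[|E(G)|] = C(33, 2)·p = 528 · (1/396) = 4/3.
E[α(G)] ≥ n − E[|E(G)|] = 33 − 4/3 = 95/3.
Numerically: ≈ 31.66667.
(This is only a lower bound; the true E[α(G)] may be larger.)

E[α(G)] ≥ 95/3 ≈ 31.66667.


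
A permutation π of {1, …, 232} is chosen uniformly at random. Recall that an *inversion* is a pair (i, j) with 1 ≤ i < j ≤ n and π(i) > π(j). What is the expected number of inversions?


Write X = Σ X_I over the C(232, 2) = 26796 pairs i < j, with X_I the indicator of one inversion.
There are 26796 indicators.
For each fixed pair i < j, the values π(i) and π(j) are two distinct elements of {1, …, 232} in uniformly random order; by symmetry P[π(i) > π(j)] = 1/2.
By linearity: E[X] = 26796 · (1/2) = C(232, 2) · (1/2) = 26796/2 = 13398 ≈ 13398.000.

E[X] = 13398 = 13398.000.


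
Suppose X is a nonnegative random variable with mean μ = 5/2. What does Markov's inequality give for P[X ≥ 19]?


μ = E[X] = 5/2, a = 19.
Markov: P[X ≥ 19] ≤ μ/a = (5/2)/19 = 5/38.
Numerically: ≈ 0.1316.
(Since a = 19 > μ = 2.5000, the bound 5/38 is < 1 and informative.)

P[X ≥ 19] ≤ 5/38 ≈ 0.1316.


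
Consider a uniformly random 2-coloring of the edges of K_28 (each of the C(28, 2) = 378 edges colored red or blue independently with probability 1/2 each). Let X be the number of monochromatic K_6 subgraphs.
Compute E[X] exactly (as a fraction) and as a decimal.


Let X = Σ_S X_S over the C(28, 6) = 376740 subsets S of size 6, where X_S = 1 if the K_6 on S is monochromatic.
For a fixed S, the K_6 on S has C(6, 2) = 15 edges. P[all 15 edges red] = (1/2)^15, and likewise for blue, so P[monochromatic] = 2·(1/2)^15 = 2^{1 − 15} = 1/16384.
By linearity of expectation: E[X] = C(28, 6) · 2^{1 − 15} = 376740 · 1/16384 = 94185/4096.
Numerically: E[X] ≈ 22.9944.

E[X] = C(28,6)·2^(1−C(6,2)) = 94185/4096 ≈ 22.9944.


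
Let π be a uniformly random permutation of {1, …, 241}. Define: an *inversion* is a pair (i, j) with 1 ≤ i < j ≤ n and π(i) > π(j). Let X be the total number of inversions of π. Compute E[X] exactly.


Write X = Σ X_I over the C(241, 2) = 28920 pairs i < j, with X_I the indicator of one inversion.
There are 28920 indicators.
For each fixed pair i < j, the values π(i) and π(j) are two distinct elements of {1, …, 241} in uniformly random order; by symmetry P[π(i) > π(j)] = 1/2.
By linearity: E[X] = 28920 · (1/2) = C(241, 2) · (1/2) = 28920/2 = 14460 ≈ 14460.0000.

E[X] = 14460 = 14460.0000.


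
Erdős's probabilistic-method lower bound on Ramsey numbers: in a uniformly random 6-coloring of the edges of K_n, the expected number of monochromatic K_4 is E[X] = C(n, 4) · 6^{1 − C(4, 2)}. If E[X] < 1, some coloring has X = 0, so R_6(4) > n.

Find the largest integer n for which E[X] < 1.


We need C(n, 4) · 6^{1 − 6} < 1, i.e. C(n, 4) < 6^{6 − 1} = 7776.
Check values of n near the boundary:
  n = 20: C(20, 4) = 4845; 4845 < 7776? YES
  n = 21: C(21, 4) = 5985; 5985 < 7776? YES
  n = 22: C(22, 4) = 7315; 7315 < 7776? YES
  n = 23: C(23, 4) = 8855; 8855 < 7776? NO
  n = 24: C(24, 4) = 10626; 10626 < 7776? NO
  n = 25: C(25, 4) = 12650; 12650 < 7776? NO
The largest n with C(n, 4) < 7776 is n = 22 (where E[X] = 7315/7776 ≈ 0.9407150). Hence R_6(4) > 22, i.e. R_6(4) ≥ 23.

Largest n = 22; hence R_6(4) > 22.


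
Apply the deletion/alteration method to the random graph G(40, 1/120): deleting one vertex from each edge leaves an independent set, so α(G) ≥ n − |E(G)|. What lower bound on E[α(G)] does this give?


E[|E(G)|] = C(40, 2)·p = 780 · (1/120) = 13/2.
E[α(G)] ≥ n − E[|E(G)|] = 40 − 13/2 = 67/2.
Numerically: ≈ 33.5000.
(This is only a lower bound; the true E[α(G)] may be larger.)

E[α(G)] ≥ 67/2 ≈ 33.5000.


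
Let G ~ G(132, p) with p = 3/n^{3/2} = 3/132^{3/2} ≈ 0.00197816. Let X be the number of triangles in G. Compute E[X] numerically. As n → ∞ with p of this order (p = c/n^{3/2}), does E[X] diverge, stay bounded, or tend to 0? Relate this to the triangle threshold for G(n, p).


Number of potential triangles: C(132, 3) = 374660.
Each occurs with probability p³ ≈ (0.00197816)³ ≈ 7.74071493e-09.
By linearity: E[X] = C(132, 3)·p³ ≈ 374660 · 7.74071493e-09 ≈ 0.002900.
Since α = 3/2 > 1, p = c/n^{3/2} = o(1/n) is below the triangle threshold p ~ 1/n. Asymptotically E[X] ~ (c³/6)·n^{3(1−α)} = (3³/6)·n^{-1.5} → 0, so by Markov's inequality G has no triangles w.h.p.

E[X] ≈ 0.002900; in regime p = Θ(1/n^{3/2}) E[X] tends to 0 (below the triangle threshold p ~ 1/n).


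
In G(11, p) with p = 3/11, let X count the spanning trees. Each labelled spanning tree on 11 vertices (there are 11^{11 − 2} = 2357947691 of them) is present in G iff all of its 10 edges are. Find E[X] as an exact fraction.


K_11 has 11^{11 − 2} = 2357947691 labelled spanning trees.
For each such spanning tree H, let X_H = 1 if all 10 edges of H are present in G. Then P[X_H = 1] = p^{10} = (3/11)^{10} = 59049/25937424601.
By linearity of expectation: E[X] = Σ_H E[X_H] = 2357947691 · p^{10} = 2357947691 · 59049/25937424601 = 59049/11.
Numerically: E[X] ≈ 5368.1.

E[X] = 2357947691 · (3/11)^{10} = 59049/11 ≈ 5368.1.


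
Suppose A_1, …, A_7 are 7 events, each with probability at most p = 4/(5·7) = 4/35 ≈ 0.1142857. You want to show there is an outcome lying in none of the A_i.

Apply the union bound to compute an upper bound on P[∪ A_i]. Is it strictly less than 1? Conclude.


Union bound: P[∪_{i=1}^{7} A_i] ≤ Σ_i P[A_i] ≤ 7·p = 7·(4/35) = 4/5.
Numerically: 4/5 ≈ 0.8000000.
Is 4/5 < 1? YES.
Since P[∪ A_i] ≤ 4/5 < 1, the complement has P[∩ A_i^c] ≥ 1 − 4/5 = 1/5 > 0, so some outcome avoids every A_i.

7·p = 4/5 ≈ 0.8000000; existence CERTIFIED by the union bound.


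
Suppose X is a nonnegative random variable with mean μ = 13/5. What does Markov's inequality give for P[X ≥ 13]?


μ = E[X] = 13/5, a = 13.
Markov: P[X ≥ 13] ≤ μ/a = (13/5)/13 = 1/5.
Numerically: ≈ 0.2000.
(Since a = 13 > μ = 2.6000, the bound 1/5 is < 1 and informative.)

P[X ≥ 13] ≤ 1/5 ≈ 0.2000.


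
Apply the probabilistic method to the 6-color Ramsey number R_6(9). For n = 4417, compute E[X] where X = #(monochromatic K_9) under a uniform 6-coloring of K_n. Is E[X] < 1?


E[X] = C(4417, 9) · 6^{1 − 36} = 1749208766098544225331185560 · 6^{−35} = 1749208766098544225331185560/1719070799748422591028658176.
As a reduced fraction: E[X] = 218651095762318028166398195/214883849968552823878582272 ≈ 1.0175315.
Is E[X] < 1? NO.
Since E[X] ≥ 1, the first-moment bound is inconclusive at n = 4417; it does NOT by itself certify R_6(9) > 4417.

E[X] = 218651095762318028166398195/214883849968552823878582272 ≈ 1.0175315; E[X] ≥ 1; first-moment method inconclusive here.


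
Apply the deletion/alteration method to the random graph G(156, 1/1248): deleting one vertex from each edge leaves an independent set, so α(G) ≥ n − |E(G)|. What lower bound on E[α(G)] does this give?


E[|E(G)|] = C(156, 2)·p = 12090 · (1/1248) = 155/16.
E[α(G)] ≥ n − E[|E(G)|] = 156 − 155/16 = 2341/16.
Numerically: ≈ 146.312500.
(This is only a lower bound; the true E[α(G)] may be larger.)

E[α(G)] ≥ 2341/16 ≈ 146.312500.


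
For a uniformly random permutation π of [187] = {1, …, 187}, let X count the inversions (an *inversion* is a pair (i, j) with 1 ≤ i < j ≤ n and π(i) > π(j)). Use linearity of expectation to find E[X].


Write X = Σ X_I over the C(187, 2) = 17391 pairs i < j, with X_I the indicator of one inversion.
There are 17391 indicators.
For each fixed pair i < j, the values π(i) and π(j) are two distinct elements of {1, …, 187} in uniformly random order; by symmetry P[π(i) > π(j)] = 1/2.
By linearity: E[X] = 17391 · (1/2) = C(187, 2) · (1/2) = 17391/2 = 17391/2 ≈ 8695.500000.

E[X] = 17391/2 = 8695.500000.


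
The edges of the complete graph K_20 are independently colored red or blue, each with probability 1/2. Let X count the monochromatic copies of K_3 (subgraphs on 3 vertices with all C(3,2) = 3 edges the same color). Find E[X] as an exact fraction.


Let X = Σ_S X_S over the C(20, 3) = 1140 subsets S of size 3, where X_S = 1 if the K_3 on S is monochromatic.
For a fixed S, the K_3 on S has C(3, 2) = 3 edges. P[all 3 edges red] = (1/2)^3, and likewise for blue, so P[monochromatic] = 2·(1/2)^3 = 2^{1 − 3} = 1/4.
Summing: E[X] = C(20, 3) · 2^{1 − 3} = 1140 · 1/4 = 285.
Numerically: E[X] ≈ 285.0000.

E[X] = C(20,3)·2^(1−C(3,2)) = 285 ≈ 285.0000.


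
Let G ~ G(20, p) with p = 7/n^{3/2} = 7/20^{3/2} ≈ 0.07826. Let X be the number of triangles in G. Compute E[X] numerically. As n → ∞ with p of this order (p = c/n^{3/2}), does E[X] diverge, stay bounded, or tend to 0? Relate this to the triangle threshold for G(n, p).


Number of potential triangles: C(20, 3) = 1140.
Each occurs with probability p³ ≈ (0.07826)³ ≈ 4.793571e-04.
By linearity: E[X] = C(20, 3)·p³ ≈ 1140 · 4.793571e-04 ≈ 0.5465.
Since α = 3/2 > 1, p = c/n^{3/2} = o(1/n) is below the triangle threshold p ~ 1/n. Asymptotically E[X] ~ (c³/6)·n^{3(1−α)} = (7³/6)·n^{-1.5} → 0, so by Markov's inequality G has no triangles w.h.p.

E[X] ≈ 0.5465; in regime p = Θ(1/n^{3/2}) E[X] tends to 0 (below the triangle threshold p ~ 1/n).


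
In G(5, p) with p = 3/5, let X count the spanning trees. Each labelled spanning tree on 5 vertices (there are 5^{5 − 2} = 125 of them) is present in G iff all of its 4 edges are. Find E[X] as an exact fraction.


K_5 has 5^{5 − 2} = 125 labelled spanning trees.
For each such spanning tree H, let X_H = 1 if all 4 edges of H are present in G. Then P[X_H = 1] = p^{4} = (3/5)^{4} = 81/625.
By linearity of expectation: E[X] = Σ_H E[X_H] = 125 · p^{4} = 125 · 81/625 = 81/5.
Numerically: E[X] ≈ 16.2.

E[X] = 125 · (3/5)^{4} = 81/5 ≈ 16.2.


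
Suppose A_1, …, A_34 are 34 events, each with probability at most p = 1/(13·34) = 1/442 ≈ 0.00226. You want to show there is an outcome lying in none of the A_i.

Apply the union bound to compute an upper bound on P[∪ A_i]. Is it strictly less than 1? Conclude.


Union bound: P[∪_{i=1}^{34} A_i] ≤ Σ_i P[A_i] ≤ 34·p = 34·(1/442) = 1/13.
Numerically: 1/13 ≈ 0.07692.
Is 1/13 < 1? YES.
Since P[∪ A_i] ≤ 1/13 < 1, the complement has P[∩ A_i^c] ≥ 1 − 1/13 = 12/13 > 0, so some outcome avoids every A_i.

34·p = 1/13 ≈ 0.07692; existence CERTIFIED by the union bound.


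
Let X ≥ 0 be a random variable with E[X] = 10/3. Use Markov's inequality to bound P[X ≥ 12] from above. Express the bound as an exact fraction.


μ = E[X] = 10/3, a = 12.
Markov: P[X ≥ 12] ≤ μ/a = (10/3)/12 = 5/18.
Numerically: ≈ 0.2778.
(Since a = 12 > μ = 3.3333, the bound 5/18 is < 1 and informative.)

P[X ≥ 12] ≤ 5/18 ≈ 0.2778.


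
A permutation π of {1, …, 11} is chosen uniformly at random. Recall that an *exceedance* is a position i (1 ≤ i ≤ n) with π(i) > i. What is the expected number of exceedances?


Write X = Σ_{i=1}^{11} X_i, where X_i = 1_{π(i) > i}.
For each fixed i, π(i) is uniform over {1, …, 11} (marginal of a uniform permutation), so P[π(i) > i] = (n − i)/n. Summing: Σ_{i=1}^{11} (n − i)/n = (0 + 1 + … + 10)/11 = 11(11 − 1)/(2·11) = (11 − 1)/2.
Hence E[X] = Σ_{i=1}^{11} (11 − i)/11 = 5 ≈ 5.000000.

E[X] = 5 = 5.000000.


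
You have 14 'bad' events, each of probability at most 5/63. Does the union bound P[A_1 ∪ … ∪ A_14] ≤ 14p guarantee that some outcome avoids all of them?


Union bound: P[∪_{i=1}^{14} A_i] ≤ Σ_i P[A_i] ≤ 14·p = 14·(5/63) = 10/9.
Numerically: 10/9 ≈ 1.111111.
Is 10/9 < 1? NO.
Since the bound 10/9 is ≥ 1, the union bound is uninformative here; it does NOT by itself certify existence.

14·p = 10/9 ≈ 1.111111; existence NOT certified by the union bound.


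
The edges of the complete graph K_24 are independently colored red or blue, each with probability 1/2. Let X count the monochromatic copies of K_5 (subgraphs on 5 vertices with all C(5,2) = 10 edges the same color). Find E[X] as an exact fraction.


Let X = Σ_S X_S over the C(24, 5) = 42504 subsets S of size 5, where X_S = 1 if the K_5 on S is monochromatic.
For a fixed S, the K_5 on S has C(5, 2) = 10 edges. P[all 10 edges red] = (1/2)^10, and likewise for blue, so P[monochromatic] = 2·(1/2)^10 = 2^{1 − 10} = 1/512.
By linearity of expectation: E[X] = C(24, 5) · 2^{1 − 10} = 42504 · 1/512 = 5313/64.
Numerically: E[X] ≈ 83.016.

E[X] = C(24,5)·2^(1−C(5,2)) = 5313/64 ≈ 83.016.


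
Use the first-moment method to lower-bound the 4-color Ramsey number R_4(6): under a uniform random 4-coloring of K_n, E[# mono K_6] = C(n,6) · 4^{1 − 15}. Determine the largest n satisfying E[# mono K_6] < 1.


We need C(n, 6) · 4^{1 − 15} < 1, i.e. C(n, 6) < 4^{15 − 1} = 268435456.
Check values of n near the boundary:
  n = 76: C(76, 6) = 218618940; 218618940 < 268435456? YES
  n = 77: C(77, 6) = 237093780; 237093780 < 268435456? YES
  n = 78: C(78, 6) = 256851595; 256851595 < 268435456? YES
  n = 79: C(79, 6) = 277962685; 277962685 < 268435456? NO
  n = 80: C(80, 6) = 300500200; 300500200 < 268435456? NO
  n = 81: C(81, 6) = 324540216; 324540216 < 268435456? NO
The largest n with C(n, 6) < 268435456 is n = 78 (where E[X] = 256851595/268435456 ≈ 0.9568). Hence R_4(6) > 78, i.e. R_4(6) ≥ 79.

Largest n = 78; hence R_4(6) > 78.


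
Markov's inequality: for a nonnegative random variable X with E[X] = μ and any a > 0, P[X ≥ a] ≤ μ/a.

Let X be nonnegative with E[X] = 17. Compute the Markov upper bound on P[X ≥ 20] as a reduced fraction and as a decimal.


μ = E[X] = 17, a = 20.
Markov: P[X ≥ 20] ≤ μ/a = (17)/20 = 17/20.
Numerically: ≈ 0.850000.
(Since a = 20 > μ = 17.000000, the bound 17/20 is < 1 and informative.)

P[X ≥ 20] ≤ 17/20 ≈ 0.850000.


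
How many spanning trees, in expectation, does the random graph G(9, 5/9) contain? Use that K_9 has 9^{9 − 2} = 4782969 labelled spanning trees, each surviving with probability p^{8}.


K_9 has 9^{9 − 2} = 4782969 labelled spanning trees.
For each such spanning tree H, let X_H = 1 if all 8 edges of H are present in G. Then P[X_H = 1] = p^{8} = (5/9)^{8} = 390625/43046721.
By linearity of expectation: E[X] = Σ_H E[X_H] = 4782969 · p^{8} = 4782969 · 390625/43046721 = 390625/9.
Numerically: E[X] ≈ 43403.

E[X] = 4782969 · (5/9)^{8} = 390625/9 ≈ 43403.


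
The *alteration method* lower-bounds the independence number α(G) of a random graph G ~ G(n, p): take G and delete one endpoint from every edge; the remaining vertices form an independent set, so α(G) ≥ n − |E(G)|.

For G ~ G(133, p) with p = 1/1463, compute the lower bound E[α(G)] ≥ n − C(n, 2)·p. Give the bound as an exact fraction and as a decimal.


E[|E(G)|] = C(133, 2)·p = 8778 · (1/1463) = 6.
E[α(G)] ≥ n − E[|E(G)|] = 133 − 6 = 127.
Numerically: ≈ 127.00000.
(This is only a lower bound; the true E[α(G)] may be larger.)

E[α(G)] ≥ 127 ≈ 127.00000.


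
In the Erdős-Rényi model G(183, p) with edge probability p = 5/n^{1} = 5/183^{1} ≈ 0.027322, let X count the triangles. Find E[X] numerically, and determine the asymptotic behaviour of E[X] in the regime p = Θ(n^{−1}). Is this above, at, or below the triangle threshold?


Number of potential triangles: C(183, 3) = 1004731.
Each occurs with probability p³ ≈ (0.027322)³ ≈ 2.0396551e-05.
By linearity: E[X] = C(183, 3)·p³ ≈ 1004731 · 2.0396551e-05 ≈ 20.49305.
Here α = 1, so p = 5/n is exactly at the triangle threshold p ~ 1/n. Asymptotically E[X] → c³/6 = 5³/6 = 125/6 ≈ 20.83333, a bounded constant. In this regime the triangle count is asymptotically Poisson(c³/6).

E[X] ≈ 20.49305; in regime p = Θ(1/n^{1}) E[X] stays bounded (at the triangle threshold p ~ 1/n).


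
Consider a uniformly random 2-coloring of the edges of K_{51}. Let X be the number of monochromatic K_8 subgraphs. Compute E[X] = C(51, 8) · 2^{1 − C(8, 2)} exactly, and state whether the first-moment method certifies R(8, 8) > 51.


E[X] = C(51, 8) · 2^{1 − 28} = 636763050 · 2^{−27} = 636763050/134217728.
As a reduced fraction: E[X] = 318381525/67108864 ≈ 4.7442544.
Is E[X] < 1? NO.
Since E[X] ≥ 1, the first-moment bound is inconclusive at n = 51; it does NOT by itself certify R(8, 8) > 51.

E[X] = 318381525/67108864 ≈ 4.7442544; E[X] ≥ 1; first-moment method inconclusive here.


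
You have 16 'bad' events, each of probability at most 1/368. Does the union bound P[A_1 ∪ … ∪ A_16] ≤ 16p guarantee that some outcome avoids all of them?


Union bound: P[∪_{i=1}^{16} A_i] ≤ Σ_i P[A_i] ≤ 16·p = 16·(1/368) = 1/23.
Numerically: 1/23 ≈ 0.0435.
Is 1/23 < 1? YES.
Since P[∪ A_i] ≤ 1/23 < 1, the complement has P[∩ A_i^c] ≥ 1 − 1/23 = 22/23 > 0, so some outcome avoids every A_i.

16·p = 1/23 ≈ 0.0435; existence CERTIFIED by the union bound.


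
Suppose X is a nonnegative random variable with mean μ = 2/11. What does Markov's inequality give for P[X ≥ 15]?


μ = E[X] = 2/11, a = 15.
Markov: P[X ≥ 15] ≤ μ/a = (2/11)/15 = 2/165.
Numerically: ≈ 0.0121.
(Since a = 15 > μ = 0.1818, the bound 2/165 is < 1 and informative.)

P[X ≥ 15] ≤ 2/165 ≈ 0.0121.


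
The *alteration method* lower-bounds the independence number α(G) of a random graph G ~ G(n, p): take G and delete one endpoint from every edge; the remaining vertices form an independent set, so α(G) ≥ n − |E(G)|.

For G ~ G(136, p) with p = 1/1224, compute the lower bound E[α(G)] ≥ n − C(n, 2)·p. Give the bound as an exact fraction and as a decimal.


E[|E(G)|] = C(136, 2)·p = 9180 · (1/1224) = 15/2.
E[α(G)] ≥ n − E[|E(G)|] = 136 − 15/2 = 257/2.
Numerically: ≈ 128.50000.
(This is only a lower bound; the true E[α(G)] may be larger.)

E[α(G)] ≥ 257/2 ≈ 128.50000.


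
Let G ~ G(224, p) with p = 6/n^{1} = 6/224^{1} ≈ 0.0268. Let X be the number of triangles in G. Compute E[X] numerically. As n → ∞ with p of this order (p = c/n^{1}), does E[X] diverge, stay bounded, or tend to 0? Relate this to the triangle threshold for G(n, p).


Number of potential triangles: C(224, 3) = 1848224.
Each occurs with probability p³ ≈ (0.0268)³ ≈ 1.92181e-05.
By linearity: E[X] = C(224, 3)·p³ ≈ 1848224 · 1.92181e-05 ≈ 35.519.
Here α = 1, so p = 6/n is exactly at the triangle threshold p ~ 1/n. Asymptotically E[X] → c³/6 = 6³/6 = 36 ≈ 36.000, a bounded constant. In this regime the triangle count is asymptotically Poisson(c³/6).

E[X] ≈ 35.519; in regime p = Θ(1/n^{1}) E[X] stays bounded (at the triangle threshold p ~ 1/n).


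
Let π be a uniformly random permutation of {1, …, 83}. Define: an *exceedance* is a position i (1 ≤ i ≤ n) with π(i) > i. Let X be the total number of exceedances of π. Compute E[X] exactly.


Write X = Σ_{i=1}^{83} X_i, where X_i = 1_{π(i) > i}.
For each fixed i, π(i) is uniform over {1, …, 83} (marginal of a uniform permutation), so P[π(i) > i] = (n − i)/n. Summing: Σ_{i=1}^{83} (n − i)/n = (0 + 1 + … + 82)/83 = 83(83 − 1)/(2·83) = (83 − 1)/2.
Hence E[X] = Σ_{i=1}^{83} (83 − i)/83 = 41 ≈ 41.000000.

E[X] = 41 = 41.000000.


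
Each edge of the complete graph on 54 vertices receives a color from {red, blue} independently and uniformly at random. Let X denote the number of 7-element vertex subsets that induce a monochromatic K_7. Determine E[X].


Let X = Σ_S X_S over the C(54, 7) = 177100560 subsets S of size 7, where X_S = 1 if the K_7 on S is monochromatic.
For a fixed S, the K_7 on S has C(7, 2) = 21 edges. P[all 21 edges red] = (1/2)^21, and likewise for blue, so P[monochromatic] = 2·(1/2)^21 = 2^{1 − 21} = 1/1048576.
Summing: E[X] = C(54, 7) · 2^{1 − 21} = 177100560 · 1/1048576 = 11068785/65536.
Numerically: E[X] ≈ 168.896255.

E[X] = C(54,7)·2^(1−C(7,2)) = 11068785/65536 ≈ 168.896255.
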